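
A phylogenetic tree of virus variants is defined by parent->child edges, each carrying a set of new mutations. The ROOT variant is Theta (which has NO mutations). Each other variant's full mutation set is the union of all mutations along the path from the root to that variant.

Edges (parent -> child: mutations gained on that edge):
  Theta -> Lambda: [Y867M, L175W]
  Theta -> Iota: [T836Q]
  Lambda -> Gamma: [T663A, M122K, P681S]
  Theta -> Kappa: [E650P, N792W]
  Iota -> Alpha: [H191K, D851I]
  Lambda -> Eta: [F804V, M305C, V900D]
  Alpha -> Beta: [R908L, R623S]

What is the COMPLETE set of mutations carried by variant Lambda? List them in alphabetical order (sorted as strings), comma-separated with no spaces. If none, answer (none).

At Theta: gained [] -> total []
At Lambda: gained ['Y867M', 'L175W'] -> total ['L175W', 'Y867M']

Answer: L175W,Y867M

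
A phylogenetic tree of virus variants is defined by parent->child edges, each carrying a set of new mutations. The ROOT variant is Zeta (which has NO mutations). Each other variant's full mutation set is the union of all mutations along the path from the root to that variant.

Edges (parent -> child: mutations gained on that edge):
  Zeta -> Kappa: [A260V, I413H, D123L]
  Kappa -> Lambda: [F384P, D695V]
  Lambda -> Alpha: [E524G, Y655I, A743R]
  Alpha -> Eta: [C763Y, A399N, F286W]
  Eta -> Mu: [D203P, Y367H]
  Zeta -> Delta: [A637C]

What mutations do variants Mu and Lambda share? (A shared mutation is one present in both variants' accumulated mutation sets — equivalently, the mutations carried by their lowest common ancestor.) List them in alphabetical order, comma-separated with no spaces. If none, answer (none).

Answer: A260V,D123L,D695V,F384P,I413H

Derivation:
Accumulating mutations along path to Mu:
  At Zeta: gained [] -> total []
  At Kappa: gained ['A260V', 'I413H', 'D123L'] -> total ['A260V', 'D123L', 'I413H']
  At Lambda: gained ['F384P', 'D695V'] -> total ['A260V', 'D123L', 'D695V', 'F384P', 'I413H']
  At Alpha: gained ['E524G', 'Y655I', 'A743R'] -> total ['A260V', 'A743R', 'D123L', 'D695V', 'E524G', 'F384P', 'I413H', 'Y655I']
  At Eta: gained ['C763Y', 'A399N', 'F286W'] -> total ['A260V', 'A399N', 'A743R', 'C763Y', 'D123L', 'D695V', 'E524G', 'F286W', 'F384P', 'I413H', 'Y655I']
  At Mu: gained ['D203P', 'Y367H'] -> total ['A260V', 'A399N', 'A743R', 'C763Y', 'D123L', 'D203P', 'D695V', 'E524G', 'F286W', 'F384P', 'I413H', 'Y367H', 'Y655I']
Mutations(Mu) = ['A260V', 'A399N', 'A743R', 'C763Y', 'D123L', 'D203P', 'D695V', 'E524G', 'F286W', 'F384P', 'I413H', 'Y367H', 'Y655I']
Accumulating mutations along path to Lambda:
  At Zeta: gained [] -> total []
  At Kappa: gained ['A260V', 'I413H', 'D123L'] -> total ['A260V', 'D123L', 'I413H']
  At Lambda: gained ['F384P', 'D695V'] -> total ['A260V', 'D123L', 'D695V', 'F384P', 'I413H']
Mutations(Lambda) = ['A260V', 'D123L', 'D695V', 'F384P', 'I413H']
Intersection: ['A260V', 'A399N', 'A743R', 'C763Y', 'D123L', 'D203P', 'D695V', 'E524G', 'F286W', 'F384P', 'I413H', 'Y367H', 'Y655I'] ∩ ['A260V', 'D123L', 'D695V', 'F384P', 'I413H'] = ['A260V', 'D123L', 'D695V', 'F384P', 'I413H']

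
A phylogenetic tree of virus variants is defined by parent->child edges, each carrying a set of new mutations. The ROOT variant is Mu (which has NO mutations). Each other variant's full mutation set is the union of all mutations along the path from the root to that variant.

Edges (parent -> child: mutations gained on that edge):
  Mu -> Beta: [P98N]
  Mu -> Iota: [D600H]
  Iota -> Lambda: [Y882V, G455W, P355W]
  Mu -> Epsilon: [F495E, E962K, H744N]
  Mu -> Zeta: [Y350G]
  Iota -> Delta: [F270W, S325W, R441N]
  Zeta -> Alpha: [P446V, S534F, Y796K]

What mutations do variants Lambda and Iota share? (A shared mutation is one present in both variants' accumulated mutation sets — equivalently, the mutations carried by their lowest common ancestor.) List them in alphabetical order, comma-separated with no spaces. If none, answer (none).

Answer: D600H

Derivation:
Accumulating mutations along path to Lambda:
  At Mu: gained [] -> total []
  At Iota: gained ['D600H'] -> total ['D600H']
  At Lambda: gained ['Y882V', 'G455W', 'P355W'] -> total ['D600H', 'G455W', 'P355W', 'Y882V']
Mutations(Lambda) = ['D600H', 'G455W', 'P355W', 'Y882V']
Accumulating mutations along path to Iota:
  At Mu: gained [] -> total []
  At Iota: gained ['D600H'] -> total ['D600H']
Mutations(Iota) = ['D600H']
Intersection: ['D600H', 'G455W', 'P355W', 'Y882V'] ∩ ['D600H'] = ['D600H']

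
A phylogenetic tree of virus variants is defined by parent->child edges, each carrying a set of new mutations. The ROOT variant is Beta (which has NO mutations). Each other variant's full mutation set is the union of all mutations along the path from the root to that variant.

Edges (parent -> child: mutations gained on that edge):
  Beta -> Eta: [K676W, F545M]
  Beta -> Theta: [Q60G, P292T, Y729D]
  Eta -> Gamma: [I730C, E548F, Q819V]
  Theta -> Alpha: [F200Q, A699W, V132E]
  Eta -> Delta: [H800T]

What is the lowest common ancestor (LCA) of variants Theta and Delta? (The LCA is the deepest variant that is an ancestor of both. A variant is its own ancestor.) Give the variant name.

Answer: Beta

Derivation:
Path from root to Theta: Beta -> Theta
  ancestors of Theta: {Beta, Theta}
Path from root to Delta: Beta -> Eta -> Delta
  ancestors of Delta: {Beta, Eta, Delta}
Common ancestors: {Beta}
Walk up from Delta: Delta (not in ancestors of Theta), Eta (not in ancestors of Theta), Beta (in ancestors of Theta)
Deepest common ancestor (LCA) = Beta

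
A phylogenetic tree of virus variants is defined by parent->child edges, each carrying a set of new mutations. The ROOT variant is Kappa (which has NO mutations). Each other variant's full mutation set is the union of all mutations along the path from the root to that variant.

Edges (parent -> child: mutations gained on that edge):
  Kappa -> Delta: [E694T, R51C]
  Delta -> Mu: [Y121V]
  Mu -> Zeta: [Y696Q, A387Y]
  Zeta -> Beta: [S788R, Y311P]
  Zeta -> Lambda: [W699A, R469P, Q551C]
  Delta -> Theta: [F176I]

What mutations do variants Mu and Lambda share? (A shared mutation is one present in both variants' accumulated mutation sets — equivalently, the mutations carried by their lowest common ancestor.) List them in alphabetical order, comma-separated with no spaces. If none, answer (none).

Answer: E694T,R51C,Y121V

Derivation:
Accumulating mutations along path to Mu:
  At Kappa: gained [] -> total []
  At Delta: gained ['E694T', 'R51C'] -> total ['E694T', 'R51C']
  At Mu: gained ['Y121V'] -> total ['E694T', 'R51C', 'Y121V']
Mutations(Mu) = ['E694T', 'R51C', 'Y121V']
Accumulating mutations along path to Lambda:
  At Kappa: gained [] -> total []
  At Delta: gained ['E694T', 'R51C'] -> total ['E694T', 'R51C']
  At Mu: gained ['Y121V'] -> total ['E694T', 'R51C', 'Y121V']
  At Zeta: gained ['Y696Q', 'A387Y'] -> total ['A387Y', 'E694T', 'R51C', 'Y121V', 'Y696Q']
  At Lambda: gained ['W699A', 'R469P', 'Q551C'] -> total ['A387Y', 'E694T', 'Q551C', 'R469P', 'R51C', 'W699A', 'Y121V', 'Y696Q']
Mutations(Lambda) = ['A387Y', 'E694T', 'Q551C', 'R469P', 'R51C', 'W699A', 'Y121V', 'Y696Q']
Intersection: ['E694T', 'R51C', 'Y121V'] ∩ ['A387Y', 'E694T', 'Q551C', 'R469P', 'R51C', 'W699A', 'Y121V', 'Y696Q'] = ['E694T', 'R51C', 'Y121V']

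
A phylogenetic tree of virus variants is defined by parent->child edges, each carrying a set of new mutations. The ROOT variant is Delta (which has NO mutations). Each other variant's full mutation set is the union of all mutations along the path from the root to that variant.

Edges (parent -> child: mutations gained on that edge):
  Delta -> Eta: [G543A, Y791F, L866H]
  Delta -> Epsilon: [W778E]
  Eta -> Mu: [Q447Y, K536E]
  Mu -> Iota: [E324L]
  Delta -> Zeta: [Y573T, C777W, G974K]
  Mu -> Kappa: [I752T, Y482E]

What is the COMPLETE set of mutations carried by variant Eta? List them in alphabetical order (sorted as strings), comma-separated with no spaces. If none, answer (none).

Answer: G543A,L866H,Y791F

Derivation:
At Delta: gained [] -> total []
At Eta: gained ['G543A', 'Y791F', 'L866H'] -> total ['G543A', 'L866H', 'Y791F']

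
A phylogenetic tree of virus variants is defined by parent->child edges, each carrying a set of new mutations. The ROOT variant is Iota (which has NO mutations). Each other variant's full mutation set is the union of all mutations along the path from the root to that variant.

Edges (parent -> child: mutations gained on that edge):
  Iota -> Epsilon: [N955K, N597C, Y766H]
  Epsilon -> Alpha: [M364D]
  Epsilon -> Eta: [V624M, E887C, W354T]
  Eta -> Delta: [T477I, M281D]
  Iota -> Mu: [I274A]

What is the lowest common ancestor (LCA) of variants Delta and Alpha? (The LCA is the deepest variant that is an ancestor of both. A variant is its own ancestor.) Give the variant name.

Path from root to Delta: Iota -> Epsilon -> Eta -> Delta
  ancestors of Delta: {Iota, Epsilon, Eta, Delta}
Path from root to Alpha: Iota -> Epsilon -> Alpha
  ancestors of Alpha: {Iota, Epsilon, Alpha}
Common ancestors: {Iota, Epsilon}
Walk up from Alpha: Alpha (not in ancestors of Delta), Epsilon (in ancestors of Delta), Iota (in ancestors of Delta)
Deepest common ancestor (LCA) = Epsilon

Answer: Epsilon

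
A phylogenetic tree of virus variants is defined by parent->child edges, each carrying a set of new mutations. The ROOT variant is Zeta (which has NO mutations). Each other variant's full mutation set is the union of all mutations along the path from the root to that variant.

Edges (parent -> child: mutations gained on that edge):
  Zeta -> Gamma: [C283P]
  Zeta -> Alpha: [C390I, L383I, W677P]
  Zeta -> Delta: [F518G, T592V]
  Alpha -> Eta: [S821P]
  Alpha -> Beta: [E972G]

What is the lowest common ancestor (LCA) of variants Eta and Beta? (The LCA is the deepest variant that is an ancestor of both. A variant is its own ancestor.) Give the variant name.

Path from root to Eta: Zeta -> Alpha -> Eta
  ancestors of Eta: {Zeta, Alpha, Eta}
Path from root to Beta: Zeta -> Alpha -> Beta
  ancestors of Beta: {Zeta, Alpha, Beta}
Common ancestors: {Zeta, Alpha}
Walk up from Beta: Beta (not in ancestors of Eta), Alpha (in ancestors of Eta), Zeta (in ancestors of Eta)
Deepest common ancestor (LCA) = Alpha

Answer: Alpha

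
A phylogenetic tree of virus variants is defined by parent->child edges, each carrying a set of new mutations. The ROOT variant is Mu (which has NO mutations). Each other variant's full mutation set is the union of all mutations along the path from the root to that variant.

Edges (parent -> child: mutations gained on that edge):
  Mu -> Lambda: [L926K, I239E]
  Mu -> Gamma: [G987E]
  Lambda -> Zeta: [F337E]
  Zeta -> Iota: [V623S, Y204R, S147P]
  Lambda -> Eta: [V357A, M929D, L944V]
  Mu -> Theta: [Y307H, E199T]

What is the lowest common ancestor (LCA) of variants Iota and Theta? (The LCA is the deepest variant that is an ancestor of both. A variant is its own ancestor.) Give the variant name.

Answer: Mu

Derivation:
Path from root to Iota: Mu -> Lambda -> Zeta -> Iota
  ancestors of Iota: {Mu, Lambda, Zeta, Iota}
Path from root to Theta: Mu -> Theta
  ancestors of Theta: {Mu, Theta}
Common ancestors: {Mu}
Walk up from Theta: Theta (not in ancestors of Iota), Mu (in ancestors of Iota)
Deepest common ancestor (LCA) = Mu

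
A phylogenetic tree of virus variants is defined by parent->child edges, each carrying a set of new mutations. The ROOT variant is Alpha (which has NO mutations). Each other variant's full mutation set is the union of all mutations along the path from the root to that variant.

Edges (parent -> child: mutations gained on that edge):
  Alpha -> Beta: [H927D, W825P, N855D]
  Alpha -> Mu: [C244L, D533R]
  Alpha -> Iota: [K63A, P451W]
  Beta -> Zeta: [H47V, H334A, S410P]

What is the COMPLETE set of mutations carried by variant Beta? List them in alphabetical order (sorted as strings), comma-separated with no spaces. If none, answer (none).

Answer: H927D,N855D,W825P

Derivation:
At Alpha: gained [] -> total []
At Beta: gained ['H927D', 'W825P', 'N855D'] -> total ['H927D', 'N855D', 'W825P']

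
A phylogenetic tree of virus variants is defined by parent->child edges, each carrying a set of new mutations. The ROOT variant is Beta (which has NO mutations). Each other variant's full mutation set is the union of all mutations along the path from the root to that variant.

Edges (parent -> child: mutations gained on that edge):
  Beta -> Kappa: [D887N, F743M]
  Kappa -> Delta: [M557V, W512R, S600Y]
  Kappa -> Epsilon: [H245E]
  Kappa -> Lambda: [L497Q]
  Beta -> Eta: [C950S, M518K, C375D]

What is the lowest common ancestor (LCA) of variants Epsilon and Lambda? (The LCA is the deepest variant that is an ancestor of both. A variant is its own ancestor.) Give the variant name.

Answer: Kappa

Derivation:
Path from root to Epsilon: Beta -> Kappa -> Epsilon
  ancestors of Epsilon: {Beta, Kappa, Epsilon}
Path from root to Lambda: Beta -> Kappa -> Lambda
  ancestors of Lambda: {Beta, Kappa, Lambda}
Common ancestors: {Beta, Kappa}
Walk up from Lambda: Lambda (not in ancestors of Epsilon), Kappa (in ancestors of Epsilon), Beta (in ancestors of Epsilon)
Deepest common ancestor (LCA) = Kappa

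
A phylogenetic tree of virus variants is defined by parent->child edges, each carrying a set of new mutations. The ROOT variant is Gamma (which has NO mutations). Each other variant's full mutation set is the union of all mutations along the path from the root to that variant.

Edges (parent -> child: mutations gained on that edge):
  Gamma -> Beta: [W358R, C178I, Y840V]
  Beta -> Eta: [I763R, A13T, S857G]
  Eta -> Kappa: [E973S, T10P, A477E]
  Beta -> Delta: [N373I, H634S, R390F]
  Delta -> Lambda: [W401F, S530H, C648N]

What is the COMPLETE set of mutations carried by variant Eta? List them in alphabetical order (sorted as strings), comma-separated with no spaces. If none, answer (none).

Answer: A13T,C178I,I763R,S857G,W358R,Y840V

Derivation:
At Gamma: gained [] -> total []
At Beta: gained ['W358R', 'C178I', 'Y840V'] -> total ['C178I', 'W358R', 'Y840V']
At Eta: gained ['I763R', 'A13T', 'S857G'] -> total ['A13T', 'C178I', 'I763R', 'S857G', 'W358R', 'Y840V']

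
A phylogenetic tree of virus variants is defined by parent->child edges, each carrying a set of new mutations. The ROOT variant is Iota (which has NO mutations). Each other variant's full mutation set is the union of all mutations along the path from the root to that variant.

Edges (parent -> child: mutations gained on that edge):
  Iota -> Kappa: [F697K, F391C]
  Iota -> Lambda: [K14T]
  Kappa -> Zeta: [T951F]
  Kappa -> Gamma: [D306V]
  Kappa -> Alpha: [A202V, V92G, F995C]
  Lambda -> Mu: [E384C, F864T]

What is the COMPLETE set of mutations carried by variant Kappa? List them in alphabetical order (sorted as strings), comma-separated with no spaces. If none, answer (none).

At Iota: gained [] -> total []
At Kappa: gained ['F697K', 'F391C'] -> total ['F391C', 'F697K']

Answer: F391C,F697K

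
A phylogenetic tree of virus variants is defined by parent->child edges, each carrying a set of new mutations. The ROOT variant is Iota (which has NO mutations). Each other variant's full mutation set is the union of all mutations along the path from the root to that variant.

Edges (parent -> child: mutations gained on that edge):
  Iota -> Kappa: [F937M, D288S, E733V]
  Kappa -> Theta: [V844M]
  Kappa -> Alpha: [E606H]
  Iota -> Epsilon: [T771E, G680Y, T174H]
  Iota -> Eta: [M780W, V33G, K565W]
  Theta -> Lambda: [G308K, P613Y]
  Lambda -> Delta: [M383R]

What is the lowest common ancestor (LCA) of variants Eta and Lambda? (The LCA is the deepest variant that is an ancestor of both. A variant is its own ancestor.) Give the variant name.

Answer: Iota

Derivation:
Path from root to Eta: Iota -> Eta
  ancestors of Eta: {Iota, Eta}
Path from root to Lambda: Iota -> Kappa -> Theta -> Lambda
  ancestors of Lambda: {Iota, Kappa, Theta, Lambda}
Common ancestors: {Iota}
Walk up from Lambda: Lambda (not in ancestors of Eta), Theta (not in ancestors of Eta), Kappa (not in ancestors of Eta), Iota (in ancestors of Eta)
Deepest common ancestor (LCA) = Iota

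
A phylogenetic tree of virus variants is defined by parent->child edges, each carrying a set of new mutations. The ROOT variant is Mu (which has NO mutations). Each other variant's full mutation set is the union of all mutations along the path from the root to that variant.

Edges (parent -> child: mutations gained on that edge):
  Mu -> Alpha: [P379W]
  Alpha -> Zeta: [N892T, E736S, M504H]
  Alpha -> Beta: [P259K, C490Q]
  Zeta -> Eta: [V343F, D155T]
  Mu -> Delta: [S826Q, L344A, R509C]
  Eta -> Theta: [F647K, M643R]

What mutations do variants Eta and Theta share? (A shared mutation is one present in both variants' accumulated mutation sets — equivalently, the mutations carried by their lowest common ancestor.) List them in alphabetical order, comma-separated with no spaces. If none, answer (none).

Accumulating mutations along path to Eta:
  At Mu: gained [] -> total []
  At Alpha: gained ['P379W'] -> total ['P379W']
  At Zeta: gained ['N892T', 'E736S', 'M504H'] -> total ['E736S', 'M504H', 'N892T', 'P379W']
  At Eta: gained ['V343F', 'D155T'] -> total ['D155T', 'E736S', 'M504H', 'N892T', 'P379W', 'V343F']
Mutations(Eta) = ['D155T', 'E736S', 'M504H', 'N892T', 'P379W', 'V343F']
Accumulating mutations along path to Theta:
  At Mu: gained [] -> total []
  At Alpha: gained ['P379W'] -> total ['P379W']
  At Zeta: gained ['N892T', 'E736S', 'M504H'] -> total ['E736S', 'M504H', 'N892T', 'P379W']
  At Eta: gained ['V343F', 'D155T'] -> total ['D155T', 'E736S', 'M504H', 'N892T', 'P379W', 'V343F']
  At Theta: gained ['F647K', 'M643R'] -> total ['D155T', 'E736S', 'F647K', 'M504H', 'M643R', 'N892T', 'P379W', 'V343F']
Mutations(Theta) = ['D155T', 'E736S', 'F647K', 'M504H', 'M643R', 'N892T', 'P379W', 'V343F']
Intersection: ['D155T', 'E736S', 'M504H', 'N892T', 'P379W', 'V343F'] ∩ ['D155T', 'E736S', 'F647K', 'M504H', 'M643R', 'N892T', 'P379W', 'V343F'] = ['D155T', 'E736S', 'M504H', 'N892T', 'P379W', 'V343F']

Answer: D155T,E736S,M504H,N892T,P379W,V343F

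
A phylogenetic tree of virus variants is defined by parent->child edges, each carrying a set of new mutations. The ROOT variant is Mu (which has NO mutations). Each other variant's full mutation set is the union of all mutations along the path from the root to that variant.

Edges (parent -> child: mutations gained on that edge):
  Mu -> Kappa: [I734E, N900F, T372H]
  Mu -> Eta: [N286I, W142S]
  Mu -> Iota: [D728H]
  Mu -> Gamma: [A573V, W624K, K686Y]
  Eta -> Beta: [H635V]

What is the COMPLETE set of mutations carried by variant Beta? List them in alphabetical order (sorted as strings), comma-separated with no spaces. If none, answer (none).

Answer: H635V,N286I,W142S

Derivation:
At Mu: gained [] -> total []
At Eta: gained ['N286I', 'W142S'] -> total ['N286I', 'W142S']
At Beta: gained ['H635V'] -> total ['H635V', 'N286I', 'W142S']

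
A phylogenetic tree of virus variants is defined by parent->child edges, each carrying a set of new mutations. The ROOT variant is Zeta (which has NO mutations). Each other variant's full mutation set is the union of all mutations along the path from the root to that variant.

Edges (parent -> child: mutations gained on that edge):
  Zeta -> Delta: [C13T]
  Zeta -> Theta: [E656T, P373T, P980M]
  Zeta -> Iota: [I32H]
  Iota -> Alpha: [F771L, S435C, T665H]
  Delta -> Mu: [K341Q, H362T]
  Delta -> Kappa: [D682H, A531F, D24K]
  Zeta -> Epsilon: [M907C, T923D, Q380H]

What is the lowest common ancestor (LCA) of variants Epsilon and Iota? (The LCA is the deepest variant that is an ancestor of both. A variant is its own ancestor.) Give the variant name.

Answer: Zeta

Derivation:
Path from root to Epsilon: Zeta -> Epsilon
  ancestors of Epsilon: {Zeta, Epsilon}
Path from root to Iota: Zeta -> Iota
  ancestors of Iota: {Zeta, Iota}
Common ancestors: {Zeta}
Walk up from Iota: Iota (not in ancestors of Epsilon), Zeta (in ancestors of Epsilon)
Deepest common ancestor (LCA) = Zeta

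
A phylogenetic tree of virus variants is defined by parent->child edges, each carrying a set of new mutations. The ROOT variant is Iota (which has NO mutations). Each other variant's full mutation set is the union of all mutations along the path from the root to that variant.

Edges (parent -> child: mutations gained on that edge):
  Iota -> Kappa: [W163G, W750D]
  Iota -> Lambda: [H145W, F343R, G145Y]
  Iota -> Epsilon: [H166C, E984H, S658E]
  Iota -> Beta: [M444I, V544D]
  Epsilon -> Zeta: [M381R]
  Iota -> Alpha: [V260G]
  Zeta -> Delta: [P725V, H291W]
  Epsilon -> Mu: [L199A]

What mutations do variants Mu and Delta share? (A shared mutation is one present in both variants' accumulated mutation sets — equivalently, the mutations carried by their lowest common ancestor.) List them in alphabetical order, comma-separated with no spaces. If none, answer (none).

Accumulating mutations along path to Mu:
  At Iota: gained [] -> total []
  At Epsilon: gained ['H166C', 'E984H', 'S658E'] -> total ['E984H', 'H166C', 'S658E']
  At Mu: gained ['L199A'] -> total ['E984H', 'H166C', 'L199A', 'S658E']
Mutations(Mu) = ['E984H', 'H166C', 'L199A', 'S658E']
Accumulating mutations along path to Delta:
  At Iota: gained [] -> total []
  At Epsilon: gained ['H166C', 'E984H', 'S658E'] -> total ['E984H', 'H166C', 'S658E']
  At Zeta: gained ['M381R'] -> total ['E984H', 'H166C', 'M381R', 'S658E']
  At Delta: gained ['P725V', 'H291W'] -> total ['E984H', 'H166C', 'H291W', 'M381R', 'P725V', 'S658E']
Mutations(Delta) = ['E984H', 'H166C', 'H291W', 'M381R', 'P725V', 'S658E']
Intersection: ['E984H', 'H166C', 'L199A', 'S658E'] ∩ ['E984H', 'H166C', 'H291W', 'M381R', 'P725V', 'S658E'] = ['E984H', 'H166C', 'S658E']

Answer: E984H,H166C,S658E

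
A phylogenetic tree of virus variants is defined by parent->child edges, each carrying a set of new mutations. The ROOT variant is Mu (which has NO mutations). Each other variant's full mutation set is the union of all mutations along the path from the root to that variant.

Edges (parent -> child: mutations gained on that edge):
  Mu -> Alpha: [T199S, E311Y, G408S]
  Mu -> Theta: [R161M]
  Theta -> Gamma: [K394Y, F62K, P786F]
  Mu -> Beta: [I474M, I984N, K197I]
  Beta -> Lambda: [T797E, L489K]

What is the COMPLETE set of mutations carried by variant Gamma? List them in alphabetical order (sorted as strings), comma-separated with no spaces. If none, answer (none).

At Mu: gained [] -> total []
At Theta: gained ['R161M'] -> total ['R161M']
At Gamma: gained ['K394Y', 'F62K', 'P786F'] -> total ['F62K', 'K394Y', 'P786F', 'R161M']

Answer: F62K,K394Y,P786F,R161M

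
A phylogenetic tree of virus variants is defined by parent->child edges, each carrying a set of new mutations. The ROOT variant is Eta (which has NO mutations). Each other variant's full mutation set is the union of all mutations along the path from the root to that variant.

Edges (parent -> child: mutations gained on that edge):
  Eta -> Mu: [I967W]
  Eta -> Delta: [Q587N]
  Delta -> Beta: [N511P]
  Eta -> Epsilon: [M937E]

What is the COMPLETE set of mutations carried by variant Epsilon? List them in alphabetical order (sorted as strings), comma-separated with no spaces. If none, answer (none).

At Eta: gained [] -> total []
At Epsilon: gained ['M937E'] -> total ['M937E']

Answer: M937E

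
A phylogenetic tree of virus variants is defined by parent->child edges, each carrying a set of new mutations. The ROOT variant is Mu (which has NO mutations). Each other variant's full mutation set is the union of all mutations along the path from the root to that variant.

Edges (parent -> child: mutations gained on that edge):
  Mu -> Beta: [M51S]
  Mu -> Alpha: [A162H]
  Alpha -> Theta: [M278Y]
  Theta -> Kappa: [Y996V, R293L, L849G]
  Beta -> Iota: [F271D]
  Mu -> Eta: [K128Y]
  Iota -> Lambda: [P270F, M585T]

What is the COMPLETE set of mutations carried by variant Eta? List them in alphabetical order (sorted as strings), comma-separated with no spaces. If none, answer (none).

At Mu: gained [] -> total []
At Eta: gained ['K128Y'] -> total ['K128Y']

Answer: K128Y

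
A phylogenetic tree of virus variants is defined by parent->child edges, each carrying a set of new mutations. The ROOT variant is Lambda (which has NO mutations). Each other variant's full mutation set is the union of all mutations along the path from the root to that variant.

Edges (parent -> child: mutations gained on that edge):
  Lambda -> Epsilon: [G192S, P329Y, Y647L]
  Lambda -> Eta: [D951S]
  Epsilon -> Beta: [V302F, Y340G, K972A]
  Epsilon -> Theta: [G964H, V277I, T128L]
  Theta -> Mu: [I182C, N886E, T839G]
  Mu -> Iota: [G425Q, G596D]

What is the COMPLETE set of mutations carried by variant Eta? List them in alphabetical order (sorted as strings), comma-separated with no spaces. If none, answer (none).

Answer: D951S

Derivation:
At Lambda: gained [] -> total []
At Eta: gained ['D951S'] -> total ['D951S']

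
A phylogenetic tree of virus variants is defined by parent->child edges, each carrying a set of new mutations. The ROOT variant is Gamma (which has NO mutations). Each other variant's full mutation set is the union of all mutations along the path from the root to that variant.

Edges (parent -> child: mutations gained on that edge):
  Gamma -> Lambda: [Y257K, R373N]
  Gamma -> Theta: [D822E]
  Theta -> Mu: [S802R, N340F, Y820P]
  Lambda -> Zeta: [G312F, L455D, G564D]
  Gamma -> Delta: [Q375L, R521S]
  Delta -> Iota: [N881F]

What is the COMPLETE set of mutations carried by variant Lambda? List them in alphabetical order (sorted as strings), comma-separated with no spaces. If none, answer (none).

At Gamma: gained [] -> total []
At Lambda: gained ['Y257K', 'R373N'] -> total ['R373N', 'Y257K']

Answer: R373N,Y257K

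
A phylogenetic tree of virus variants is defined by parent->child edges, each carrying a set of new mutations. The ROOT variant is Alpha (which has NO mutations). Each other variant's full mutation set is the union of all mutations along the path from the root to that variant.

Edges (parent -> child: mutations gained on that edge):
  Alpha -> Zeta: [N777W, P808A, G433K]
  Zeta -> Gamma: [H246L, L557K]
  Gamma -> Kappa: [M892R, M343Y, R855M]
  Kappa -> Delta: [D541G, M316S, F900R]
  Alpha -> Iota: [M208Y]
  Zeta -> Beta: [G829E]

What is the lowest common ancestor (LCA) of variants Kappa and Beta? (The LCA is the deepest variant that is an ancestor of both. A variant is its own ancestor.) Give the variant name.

Answer: Zeta

Derivation:
Path from root to Kappa: Alpha -> Zeta -> Gamma -> Kappa
  ancestors of Kappa: {Alpha, Zeta, Gamma, Kappa}
Path from root to Beta: Alpha -> Zeta -> Beta
  ancestors of Beta: {Alpha, Zeta, Beta}
Common ancestors: {Alpha, Zeta}
Walk up from Beta: Beta (not in ancestors of Kappa), Zeta (in ancestors of Kappa), Alpha (in ancestors of Kappa)
Deepest common ancestor (LCA) = Zeta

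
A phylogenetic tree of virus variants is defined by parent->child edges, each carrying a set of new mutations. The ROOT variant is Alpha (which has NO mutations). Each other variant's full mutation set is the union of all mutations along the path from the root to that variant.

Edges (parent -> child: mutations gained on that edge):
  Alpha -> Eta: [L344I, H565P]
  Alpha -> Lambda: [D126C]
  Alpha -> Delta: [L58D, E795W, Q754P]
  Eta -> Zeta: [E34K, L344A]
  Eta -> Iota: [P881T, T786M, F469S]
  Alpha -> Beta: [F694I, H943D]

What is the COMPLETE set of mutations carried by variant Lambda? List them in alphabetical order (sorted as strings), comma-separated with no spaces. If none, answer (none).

At Alpha: gained [] -> total []
At Lambda: gained ['D126C'] -> total ['D126C']

Answer: D126C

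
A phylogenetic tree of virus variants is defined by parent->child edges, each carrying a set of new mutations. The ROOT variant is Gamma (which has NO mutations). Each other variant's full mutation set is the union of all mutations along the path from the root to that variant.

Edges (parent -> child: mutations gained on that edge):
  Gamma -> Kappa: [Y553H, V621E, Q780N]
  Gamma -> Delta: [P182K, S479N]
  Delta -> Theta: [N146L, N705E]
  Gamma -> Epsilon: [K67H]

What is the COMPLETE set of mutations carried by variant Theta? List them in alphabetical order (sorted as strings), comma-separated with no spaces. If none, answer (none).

At Gamma: gained [] -> total []
At Delta: gained ['P182K', 'S479N'] -> total ['P182K', 'S479N']
At Theta: gained ['N146L', 'N705E'] -> total ['N146L', 'N705E', 'P182K', 'S479N']

Answer: N146L,N705E,P182K,S479N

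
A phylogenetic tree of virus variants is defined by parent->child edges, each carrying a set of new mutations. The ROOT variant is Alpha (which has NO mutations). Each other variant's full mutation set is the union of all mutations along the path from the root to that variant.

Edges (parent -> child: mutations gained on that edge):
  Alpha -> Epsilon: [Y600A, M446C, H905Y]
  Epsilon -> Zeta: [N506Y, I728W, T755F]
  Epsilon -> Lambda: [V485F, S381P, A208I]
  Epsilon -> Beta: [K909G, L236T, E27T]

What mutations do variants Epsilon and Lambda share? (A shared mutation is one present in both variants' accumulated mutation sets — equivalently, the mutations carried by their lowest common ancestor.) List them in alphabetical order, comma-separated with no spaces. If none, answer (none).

Answer: H905Y,M446C,Y600A

Derivation:
Accumulating mutations along path to Epsilon:
  At Alpha: gained [] -> total []
  At Epsilon: gained ['Y600A', 'M446C', 'H905Y'] -> total ['H905Y', 'M446C', 'Y600A']
Mutations(Epsilon) = ['H905Y', 'M446C', 'Y600A']
Accumulating mutations along path to Lambda:
  At Alpha: gained [] -> total []
  At Epsilon: gained ['Y600A', 'M446C', 'H905Y'] -> total ['H905Y', 'M446C', 'Y600A']
  At Lambda: gained ['V485F', 'S381P', 'A208I'] -> total ['A208I', 'H905Y', 'M446C', 'S381P', 'V485F', 'Y600A']
Mutations(Lambda) = ['A208I', 'H905Y', 'M446C', 'S381P', 'V485F', 'Y600A']
Intersection: ['H905Y', 'M446C', 'Y600A'] ∩ ['A208I', 'H905Y', 'M446C', 'S381P', 'V485F', 'Y600A'] = ['H905Y', 'M446C', 'Y600A']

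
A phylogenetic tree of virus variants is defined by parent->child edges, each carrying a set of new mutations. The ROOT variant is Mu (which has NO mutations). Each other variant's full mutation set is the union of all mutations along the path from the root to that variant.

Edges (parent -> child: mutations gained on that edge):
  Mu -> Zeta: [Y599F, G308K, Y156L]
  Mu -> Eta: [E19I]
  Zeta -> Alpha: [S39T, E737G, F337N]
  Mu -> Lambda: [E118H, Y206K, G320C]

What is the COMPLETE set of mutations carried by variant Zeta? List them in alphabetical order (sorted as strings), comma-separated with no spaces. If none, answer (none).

At Mu: gained [] -> total []
At Zeta: gained ['Y599F', 'G308K', 'Y156L'] -> total ['G308K', 'Y156L', 'Y599F']

Answer: G308K,Y156L,Y599F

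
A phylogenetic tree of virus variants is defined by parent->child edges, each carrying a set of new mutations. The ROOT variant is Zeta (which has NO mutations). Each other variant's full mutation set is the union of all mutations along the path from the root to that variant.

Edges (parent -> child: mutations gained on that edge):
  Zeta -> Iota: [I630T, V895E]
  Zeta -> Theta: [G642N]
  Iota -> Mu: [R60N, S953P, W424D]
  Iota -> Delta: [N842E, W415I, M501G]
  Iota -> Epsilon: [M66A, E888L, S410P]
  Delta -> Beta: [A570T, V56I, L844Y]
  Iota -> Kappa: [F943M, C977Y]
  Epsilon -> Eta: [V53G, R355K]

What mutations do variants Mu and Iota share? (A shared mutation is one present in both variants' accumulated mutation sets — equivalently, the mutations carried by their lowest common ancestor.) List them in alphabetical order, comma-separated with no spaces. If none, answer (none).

Answer: I630T,V895E

Derivation:
Accumulating mutations along path to Mu:
  At Zeta: gained [] -> total []
  At Iota: gained ['I630T', 'V895E'] -> total ['I630T', 'V895E']
  At Mu: gained ['R60N', 'S953P', 'W424D'] -> total ['I630T', 'R60N', 'S953P', 'V895E', 'W424D']
Mutations(Mu) = ['I630T', 'R60N', 'S953P', 'V895E', 'W424D']
Accumulating mutations along path to Iota:
  At Zeta: gained [] -> total []
  At Iota: gained ['I630T', 'V895E'] -> total ['I630T', 'V895E']
Mutations(Iota) = ['I630T', 'V895E']
Intersection: ['I630T', 'R60N', 'S953P', 'V895E', 'W424D'] ∩ ['I630T', 'V895E'] = ['I630T', 'V895E']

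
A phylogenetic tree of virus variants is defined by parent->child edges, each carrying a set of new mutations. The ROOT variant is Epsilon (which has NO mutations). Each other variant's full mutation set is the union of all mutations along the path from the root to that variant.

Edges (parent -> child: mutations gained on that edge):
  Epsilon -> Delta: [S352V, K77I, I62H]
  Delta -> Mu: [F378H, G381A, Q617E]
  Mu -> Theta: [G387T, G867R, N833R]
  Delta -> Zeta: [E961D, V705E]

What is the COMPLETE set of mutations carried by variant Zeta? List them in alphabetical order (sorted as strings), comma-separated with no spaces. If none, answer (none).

At Epsilon: gained [] -> total []
At Delta: gained ['S352V', 'K77I', 'I62H'] -> total ['I62H', 'K77I', 'S352V']
At Zeta: gained ['E961D', 'V705E'] -> total ['E961D', 'I62H', 'K77I', 'S352V', 'V705E']

Answer: E961D,I62H,K77I,S352V,V705E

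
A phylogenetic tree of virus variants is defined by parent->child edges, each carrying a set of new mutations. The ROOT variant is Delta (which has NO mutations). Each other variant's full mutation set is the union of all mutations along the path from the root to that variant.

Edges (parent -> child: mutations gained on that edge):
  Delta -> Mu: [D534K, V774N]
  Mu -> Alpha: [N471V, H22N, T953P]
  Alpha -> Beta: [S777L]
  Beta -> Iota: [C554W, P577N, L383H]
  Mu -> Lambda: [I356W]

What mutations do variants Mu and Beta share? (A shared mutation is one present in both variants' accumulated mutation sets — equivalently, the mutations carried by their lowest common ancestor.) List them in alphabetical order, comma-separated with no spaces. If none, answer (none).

Accumulating mutations along path to Mu:
  At Delta: gained [] -> total []
  At Mu: gained ['D534K', 'V774N'] -> total ['D534K', 'V774N']
Mutations(Mu) = ['D534K', 'V774N']
Accumulating mutations along path to Beta:
  At Delta: gained [] -> total []
  At Mu: gained ['D534K', 'V774N'] -> total ['D534K', 'V774N']
  At Alpha: gained ['N471V', 'H22N', 'T953P'] -> total ['D534K', 'H22N', 'N471V', 'T953P', 'V774N']
  At Beta: gained ['S777L'] -> total ['D534K', 'H22N', 'N471V', 'S777L', 'T953P', 'V774N']
Mutations(Beta) = ['D534K', 'H22N', 'N471V', 'S777L', 'T953P', 'V774N']
Intersection: ['D534K', 'V774N'] ∩ ['D534K', 'H22N', 'N471V', 'S777L', 'T953P', 'V774N'] = ['D534K', 'V774N']

Answer: D534K,V774N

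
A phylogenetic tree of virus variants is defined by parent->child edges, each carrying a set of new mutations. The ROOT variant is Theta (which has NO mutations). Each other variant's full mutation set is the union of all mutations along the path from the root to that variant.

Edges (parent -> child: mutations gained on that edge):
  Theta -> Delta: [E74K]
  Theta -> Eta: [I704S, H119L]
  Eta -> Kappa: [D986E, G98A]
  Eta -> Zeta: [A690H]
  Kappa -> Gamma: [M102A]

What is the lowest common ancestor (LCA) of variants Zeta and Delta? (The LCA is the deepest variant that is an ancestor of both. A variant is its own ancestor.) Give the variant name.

Path from root to Zeta: Theta -> Eta -> Zeta
  ancestors of Zeta: {Theta, Eta, Zeta}
Path from root to Delta: Theta -> Delta
  ancestors of Delta: {Theta, Delta}
Common ancestors: {Theta}
Walk up from Delta: Delta (not in ancestors of Zeta), Theta (in ancestors of Zeta)
Deepest common ancestor (LCA) = Theta

Answer: Theta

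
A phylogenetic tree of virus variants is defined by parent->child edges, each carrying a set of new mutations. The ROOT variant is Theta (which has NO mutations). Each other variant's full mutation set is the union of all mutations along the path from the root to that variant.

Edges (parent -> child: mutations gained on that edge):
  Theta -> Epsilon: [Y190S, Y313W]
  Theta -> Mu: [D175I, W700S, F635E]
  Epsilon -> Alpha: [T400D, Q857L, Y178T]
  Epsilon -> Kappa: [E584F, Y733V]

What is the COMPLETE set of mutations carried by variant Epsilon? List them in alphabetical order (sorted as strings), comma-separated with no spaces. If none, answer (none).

At Theta: gained [] -> total []
At Epsilon: gained ['Y190S', 'Y313W'] -> total ['Y190S', 'Y313W']

Answer: Y190S,Y313W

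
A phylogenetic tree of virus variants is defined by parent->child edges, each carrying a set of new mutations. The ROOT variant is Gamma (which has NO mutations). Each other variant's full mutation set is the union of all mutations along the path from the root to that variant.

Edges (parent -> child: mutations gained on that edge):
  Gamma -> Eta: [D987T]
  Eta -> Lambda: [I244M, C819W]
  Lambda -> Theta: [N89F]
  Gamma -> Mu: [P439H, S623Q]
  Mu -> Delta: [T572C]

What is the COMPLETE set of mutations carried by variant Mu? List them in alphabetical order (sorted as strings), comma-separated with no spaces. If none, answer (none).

At Gamma: gained [] -> total []
At Mu: gained ['P439H', 'S623Q'] -> total ['P439H', 'S623Q']

Answer: P439H,S623Q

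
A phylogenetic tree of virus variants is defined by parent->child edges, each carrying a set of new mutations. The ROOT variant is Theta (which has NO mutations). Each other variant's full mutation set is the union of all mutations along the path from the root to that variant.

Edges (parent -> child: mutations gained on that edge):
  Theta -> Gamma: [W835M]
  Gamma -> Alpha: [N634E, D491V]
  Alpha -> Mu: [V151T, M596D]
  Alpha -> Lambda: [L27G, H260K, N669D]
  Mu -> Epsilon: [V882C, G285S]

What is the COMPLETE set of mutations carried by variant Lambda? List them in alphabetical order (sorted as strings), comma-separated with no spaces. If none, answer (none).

Answer: D491V,H260K,L27G,N634E,N669D,W835M

Derivation:
At Theta: gained [] -> total []
At Gamma: gained ['W835M'] -> total ['W835M']
At Alpha: gained ['N634E', 'D491V'] -> total ['D491V', 'N634E', 'W835M']
At Lambda: gained ['L27G', 'H260K', 'N669D'] -> total ['D491V', 'H260K', 'L27G', 'N634E', 'N669D', 'W835M']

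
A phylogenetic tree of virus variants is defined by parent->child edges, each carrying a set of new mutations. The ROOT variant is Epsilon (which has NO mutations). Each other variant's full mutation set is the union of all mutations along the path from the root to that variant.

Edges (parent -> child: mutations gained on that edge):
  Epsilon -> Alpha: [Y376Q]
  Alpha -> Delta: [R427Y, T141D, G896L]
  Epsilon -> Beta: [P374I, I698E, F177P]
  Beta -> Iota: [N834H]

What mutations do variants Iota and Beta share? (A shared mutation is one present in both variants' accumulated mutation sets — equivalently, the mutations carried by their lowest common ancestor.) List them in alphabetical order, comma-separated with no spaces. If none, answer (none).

Answer: F177P,I698E,P374I

Derivation:
Accumulating mutations along path to Iota:
  At Epsilon: gained [] -> total []
  At Beta: gained ['P374I', 'I698E', 'F177P'] -> total ['F177P', 'I698E', 'P374I']
  At Iota: gained ['N834H'] -> total ['F177P', 'I698E', 'N834H', 'P374I']
Mutations(Iota) = ['F177P', 'I698E', 'N834H', 'P374I']
Accumulating mutations along path to Beta:
  At Epsilon: gained [] -> total []
  At Beta: gained ['P374I', 'I698E', 'F177P'] -> total ['F177P', 'I698E', 'P374I']
Mutations(Beta) = ['F177P', 'I698E', 'P374I']
Intersection: ['F177P', 'I698E', 'N834H', 'P374I'] ∩ ['F177P', 'I698E', 'P374I'] = ['F177P', 'I698E', 'P374I']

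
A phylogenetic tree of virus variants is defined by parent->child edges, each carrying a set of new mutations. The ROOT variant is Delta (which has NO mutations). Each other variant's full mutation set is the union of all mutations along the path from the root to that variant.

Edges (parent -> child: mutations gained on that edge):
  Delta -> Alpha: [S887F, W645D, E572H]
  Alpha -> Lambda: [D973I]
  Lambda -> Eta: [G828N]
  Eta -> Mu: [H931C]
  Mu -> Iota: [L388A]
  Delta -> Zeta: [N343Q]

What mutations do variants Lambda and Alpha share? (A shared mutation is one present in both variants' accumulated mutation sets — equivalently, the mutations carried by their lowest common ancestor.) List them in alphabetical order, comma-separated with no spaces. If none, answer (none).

Answer: E572H,S887F,W645D

Derivation:
Accumulating mutations along path to Lambda:
  At Delta: gained [] -> total []
  At Alpha: gained ['S887F', 'W645D', 'E572H'] -> total ['E572H', 'S887F', 'W645D']
  At Lambda: gained ['D973I'] -> total ['D973I', 'E572H', 'S887F', 'W645D']
Mutations(Lambda) = ['D973I', 'E572H', 'S887F', 'W645D']
Accumulating mutations along path to Alpha:
  At Delta: gained [] -> total []
  At Alpha: gained ['S887F', 'W645D', 'E572H'] -> total ['E572H', 'S887F', 'W645D']
Mutations(Alpha) = ['E572H', 'S887F', 'W645D']
Intersection: ['D973I', 'E572H', 'S887F', 'W645D'] ∩ ['E572H', 'S887F', 'W645D'] = ['E572H', 'S887F', 'W645D']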